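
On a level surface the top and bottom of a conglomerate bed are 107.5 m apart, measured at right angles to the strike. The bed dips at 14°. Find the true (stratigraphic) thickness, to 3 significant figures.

True thickness t = w · sin(dip) = 107.5 × sin 14°
t = 107.5 × 0.2419 = 26.007 m

26.0 m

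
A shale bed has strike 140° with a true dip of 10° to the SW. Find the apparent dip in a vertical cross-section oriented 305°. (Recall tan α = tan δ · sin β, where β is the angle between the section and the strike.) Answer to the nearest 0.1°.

2.6°

The strike is 140° and the section trends 305°; the acute angle between them is β = 15°.
tan α = tan 10° × sin 15° = 0.1763 × 0.2588 = 0.0456
α = arctan(0.0456) = 2.61°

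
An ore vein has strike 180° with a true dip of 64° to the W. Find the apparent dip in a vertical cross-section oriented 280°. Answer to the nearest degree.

64°

The section lies 80° from the strike.
tan(apparent dip) = tan 64° · sin 80° = 2.0192
apparent dip = arctan 2.0192 = 63.65°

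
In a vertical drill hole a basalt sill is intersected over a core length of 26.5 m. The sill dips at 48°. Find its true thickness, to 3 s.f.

17.7 m

True thickness t = h · cos(dip) = 26.5 × cos 48°
t = 26.5 × 0.6691 = 17.732 m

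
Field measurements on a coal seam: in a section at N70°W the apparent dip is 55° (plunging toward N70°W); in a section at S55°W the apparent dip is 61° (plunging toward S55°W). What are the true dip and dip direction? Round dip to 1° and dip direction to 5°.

true dip 62°, dip direction 250°

The two traces are lines in the plane: v₁ = (sin 290°·cos 55°, cos 290°·cos 55°, −sin 55°), v₂ = (sin 235°·cos 61°, cos 235°·cos 61°, −sin 61°).
n = v₁ × v₂ = (-0.399, -0.146, 0.228) (taken with n_z > 0).
Dip δ = arctan(|n_h|/n_z) = arctan(0.425/0.228) = 61.8°.
Dip direction = atan2(-0.399, -0.146) = 250° (azimuth of n's horizontal projection).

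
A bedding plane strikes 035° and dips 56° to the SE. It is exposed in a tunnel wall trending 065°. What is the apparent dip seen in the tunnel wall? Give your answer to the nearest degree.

37°

The strike is 035° and the section trends 065°; the acute angle between them is β = 30°.
tan(apparent dip) = tan 56° · sin 30° = 0.7413
apparent dip = arctan 0.7413 = 36.55°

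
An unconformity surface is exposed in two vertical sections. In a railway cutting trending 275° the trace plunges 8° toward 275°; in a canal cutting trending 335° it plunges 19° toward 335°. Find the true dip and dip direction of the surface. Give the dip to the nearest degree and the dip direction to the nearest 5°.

true dip 19°, dip direction 340°

Each apparent-dip line lies in the plane. As unit vectors (x east, y north, z up), v₁ plunges 8°→275° and v₂ plunges 19°→335°.
n = v₁ × v₂ = (-0.091, 0.266, 0.811) (taken with n_z > 0).
True dip = arccos(n_z / |n|) = arccos(0.9450) = 19.1°.
Dip direction = azimuth of (n_x, n_y) = atan2(-0.091, 0.266) = 341°.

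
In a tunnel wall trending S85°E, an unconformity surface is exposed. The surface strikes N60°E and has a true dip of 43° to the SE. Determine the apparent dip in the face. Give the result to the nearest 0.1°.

The strike is N60°E and the section trends S85°E; the acute angle between them is β = 35°.
tan(apparent dip) = tan 43° · sin 35° = 0.5349
apparent dip = arctan 0.5349 = 28.14°

28.1°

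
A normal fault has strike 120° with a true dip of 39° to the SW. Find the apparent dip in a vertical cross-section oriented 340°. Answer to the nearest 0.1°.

27.5°

The section lies 40° from the strike.
tan(apparent dip) = tan 39° · sin 40° = 0.5205
α = arctan(0.5205) = 27.50°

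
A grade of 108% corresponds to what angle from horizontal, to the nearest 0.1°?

tan θ = 108/100 = 1.0800
θ = arctan(1.0800) = 47.20°

47.2°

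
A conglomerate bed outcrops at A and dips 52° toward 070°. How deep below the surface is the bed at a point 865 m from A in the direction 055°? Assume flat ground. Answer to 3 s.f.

The hole lies 15° from the dip direction, so the down-dip offset is 865 × cos 15° = 835.53 m.
Depth = down-dip offset × tan(dip) = 835.53 × tan 52° = 835.53 × 1.2799
Depth = 1069.42 m

1070 m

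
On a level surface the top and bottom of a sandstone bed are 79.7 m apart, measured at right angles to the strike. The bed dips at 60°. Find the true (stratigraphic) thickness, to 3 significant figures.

69.0 m

True thickness t = w · sin(dip) = 79.7 × sin 60°
t = 79.7 × 0.8660 = 69.022 m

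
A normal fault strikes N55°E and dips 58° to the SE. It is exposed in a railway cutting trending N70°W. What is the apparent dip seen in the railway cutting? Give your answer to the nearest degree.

The section lies 55° from the strike.
tan(apparent dip) = tan 58° · sin 55° = 1.3109
apparent dip = arctan 1.3109 = 52.66°

53°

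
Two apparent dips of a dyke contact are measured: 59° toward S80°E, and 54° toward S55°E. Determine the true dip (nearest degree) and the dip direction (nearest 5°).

true dip 59°, dip direction 090°

Represent each trace as a vector plunging at its apparent dip toward its trend (east-north-up frame): v₁ = (0.507, -0.089, -0.857), v₂ = (0.481, -0.337, -0.809).
Cross product v₁ × v₂ gives the pole to the plane: n ∝ (0.217, 0.002, 0.128).
True dip = arccos(n_z / |n|) = arccos(0.5085) = 59.4°.
Dip direction = atan2(0.217, 0.002) = 89° (azimuth of n's horizontal projection).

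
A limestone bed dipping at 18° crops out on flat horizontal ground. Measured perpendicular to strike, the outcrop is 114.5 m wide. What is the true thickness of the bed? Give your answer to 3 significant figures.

35.4 m

True thickness t = w · sin(dip) = 114.5 × sin 18°
t = 114.5 × 0.3090 = 35.382 m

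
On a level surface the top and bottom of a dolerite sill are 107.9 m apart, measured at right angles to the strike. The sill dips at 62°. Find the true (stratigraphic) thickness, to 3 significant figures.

95.3 m

True thickness t = w · sin(dip) = 107.9 × sin 62°
t = 107.9 × 0.8829 = 95.270 m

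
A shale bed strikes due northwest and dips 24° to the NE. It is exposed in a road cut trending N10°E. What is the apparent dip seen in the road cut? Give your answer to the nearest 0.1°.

20.0°

Angle between strike (due northwest) and section (N10°E): β = 55°.
tan(apparent dip) = tan 24° · sin 55° = 0.3647
α = arctan(0.3647) = 20.04°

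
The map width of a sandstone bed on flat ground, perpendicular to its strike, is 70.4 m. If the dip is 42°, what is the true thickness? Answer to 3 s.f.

47.1 m

True thickness t = w · sin(dip) = 70.4 × sin 42°
t = 70.4 × 0.6691 = 47.107 m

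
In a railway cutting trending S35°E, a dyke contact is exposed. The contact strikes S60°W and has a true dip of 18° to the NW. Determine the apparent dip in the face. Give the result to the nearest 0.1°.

The section lies 85° from the strike.
tan α = tan 18° × sin 85° = 0.3249 × 0.9962 = 0.3237
apparent dip = arctan 0.3237 = 17.94°

17.9°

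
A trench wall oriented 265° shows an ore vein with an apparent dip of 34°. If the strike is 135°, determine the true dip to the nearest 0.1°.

41.4°

The section is 50° from the strike.
tan δ = tan α / sin β = tan 34° / sin 50° = 0.6745 / 0.7660 = 0.8805
δ = arctan(0.8805) = 41.36°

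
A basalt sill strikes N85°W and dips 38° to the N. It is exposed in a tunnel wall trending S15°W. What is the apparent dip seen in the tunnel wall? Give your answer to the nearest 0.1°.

37.6°

The section lies 80° from the strike.
tan(apparent dip) = tan 38° · sin 80° = 0.7694
apparent dip = arctan 0.7694 = 37.58°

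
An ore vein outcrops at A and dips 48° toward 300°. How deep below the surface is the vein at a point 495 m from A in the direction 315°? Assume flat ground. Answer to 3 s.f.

The hole lies 15° from the dip direction, so the down-dip offset is 495 × cos 15° = 478.13 m.
Depth = down-dip offset × tan(dip) = 478.13 × tan 48° = 478.13 × 1.1106
Depth = 531.02 m

531 m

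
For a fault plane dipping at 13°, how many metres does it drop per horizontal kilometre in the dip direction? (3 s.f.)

231 m

drop per km = 1000 × tan 13° = 1000 × 0.2309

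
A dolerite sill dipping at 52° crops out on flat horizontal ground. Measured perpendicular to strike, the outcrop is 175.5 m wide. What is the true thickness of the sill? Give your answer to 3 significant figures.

True thickness t = w · sin(dip) = 175.5 × sin 52°
t = 175.5 × 0.7880 = 138.296 m

138 m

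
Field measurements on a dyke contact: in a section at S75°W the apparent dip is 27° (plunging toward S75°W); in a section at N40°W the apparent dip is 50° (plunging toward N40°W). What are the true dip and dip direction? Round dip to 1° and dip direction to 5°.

Each apparent-dip line lies in the plane. As unit vectors (x east, y north, z up), v₁ plunges 27°→S75°W and v₂ plunges 50°→N40°W.
Cross product v₁ × v₂ gives the pole to the plane: n ∝ (-0.400, 0.472, 0.519).
tan δ = √(n_x²+n_y²)/n_z = 0.619/0.519, so δ = 50.0°.
Dip direction = atan2(-0.400, 0.472) = 320° (azimuth of n's horizontal projection).

true dip 50°, dip direction 320°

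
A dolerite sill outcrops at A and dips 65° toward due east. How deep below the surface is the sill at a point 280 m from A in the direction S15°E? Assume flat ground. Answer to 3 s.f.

155 m

The hole lies 75° from the dip direction, so the down-dip offset is 280 × cos 75° = 72.47 m.
Depth = down-dip offset × tan(dip) = 72.47 × tan 65° = 72.47 × 2.1445
Depth = 155.41 m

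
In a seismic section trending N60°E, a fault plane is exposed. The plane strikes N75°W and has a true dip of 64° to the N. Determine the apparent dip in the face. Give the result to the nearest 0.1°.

55.4°

Angle between strike (N75°W) and section (N60°E): β = 45°.
tan α = tan 64° × sin 45° = 2.0503 × 0.7071 = 1.4498
apparent dip = arctan 1.4498 = 55.40°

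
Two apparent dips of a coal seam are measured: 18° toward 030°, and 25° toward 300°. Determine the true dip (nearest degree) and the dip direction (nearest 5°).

true dip 30°, dip direction 335°

Each apparent-dip line lies in the plane. As unit vectors (x east, y north, z up), v₁ plunges 18°→030° and v₂ plunges 25°→300°.
n = v₁ × v₂ = (-0.208, 0.444, 0.862) (taken with n_z > 0).
tan δ = √(n_x²+n_y²)/n_z = 0.490/0.862, so δ = 29.6°.
The horizontal component of n points toward azimuth atan2(n_x, n_y) = 335°, the dip direction.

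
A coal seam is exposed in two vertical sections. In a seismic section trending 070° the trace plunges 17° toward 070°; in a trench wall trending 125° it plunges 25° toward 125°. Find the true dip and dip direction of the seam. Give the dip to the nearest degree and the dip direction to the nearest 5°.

true dip 25°, dip direction 120°

Represent each trace as a vector plunging at its apparent dip toward its trend (east-north-up frame): v₁ = (0.899, 0.327, -0.292), v₂ = (0.742, -0.520, -0.423).
Cross product v₁ × v₂ gives the pole to the plane: n ∝ (0.290, -0.163, 0.710).
True dip = arccos(n_z / |n|) = arccos(0.9055) = 25.1°.
Dip direction = azimuth of (n_x, n_y) = atan2(0.290, -0.163) = 119°.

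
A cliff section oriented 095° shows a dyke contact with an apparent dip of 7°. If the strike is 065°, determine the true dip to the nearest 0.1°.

The section is 30° from the strike.
tan δ = tan α / sin β = tan 7° / sin 30° = 0.1228 / 0.5000 = 0.2456
true dip = arctan 0.2456 = 13.80°

13.8°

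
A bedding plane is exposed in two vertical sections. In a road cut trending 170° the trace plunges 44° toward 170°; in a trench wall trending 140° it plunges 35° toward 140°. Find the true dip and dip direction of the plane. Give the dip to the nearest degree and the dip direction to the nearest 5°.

true dip 45°, dip direction 185°

Represent each trace as a vector plunging at its apparent dip toward its trend (east-north-up frame): v₁ = (0.125, -0.708, -0.695), v₂ = (0.527, -0.628, -0.574).
Cross product v₁ × v₂ gives the pole to the plane: n ∝ (-0.030, -0.294, 0.295).
True dip = arccos(n_z / |n|) = arccos(0.7059) = 45.1°.
Dip direction = atan2(-0.030, -0.294) = 186° (azimuth of n's horizontal projection).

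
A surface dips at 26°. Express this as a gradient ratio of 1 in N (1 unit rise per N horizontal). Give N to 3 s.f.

1 : N means tan θ = 1/N, so N = 1/tan 26° = 1/0.4877

1 in 2.05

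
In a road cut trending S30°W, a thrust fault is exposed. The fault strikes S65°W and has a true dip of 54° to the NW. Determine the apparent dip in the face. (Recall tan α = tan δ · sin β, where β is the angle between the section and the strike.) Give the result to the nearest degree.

The strike is S65°W and the section trends S30°W; the acute angle between them is β = 35°.
tan α = tan 54° × sin 35° = 1.3764 × 0.5736 = 0.7895
α = arctan(0.7895) = 38.29°

38°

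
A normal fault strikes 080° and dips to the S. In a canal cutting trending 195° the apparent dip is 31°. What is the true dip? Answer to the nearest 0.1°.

The section is 65° from the strike.
tan δ = tan α / sin β = tan 31° / sin 65° = 0.6009 / 0.9063 = 0.6630
true dip = arctan 0.6630 = 33.54°

33.5°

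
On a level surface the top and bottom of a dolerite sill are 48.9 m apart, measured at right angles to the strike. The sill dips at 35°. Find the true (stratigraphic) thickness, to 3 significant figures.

28.0 m

True thickness t = w · sin(dip) = 48.9 × sin 35°
t = 48.9 × 0.5736 = 28.048 m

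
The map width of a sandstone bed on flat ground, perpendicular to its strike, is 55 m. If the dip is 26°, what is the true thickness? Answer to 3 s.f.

True thickness t = w · sin(dip) = 55 × sin 26°
t = 55 × 0.4384 = 24.110 m

24.1 m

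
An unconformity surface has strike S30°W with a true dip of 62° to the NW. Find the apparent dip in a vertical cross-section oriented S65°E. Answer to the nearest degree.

The section lies 85° from the strike.
tan(apparent dip) = tan 62° · sin 85° = 1.8736
α = arctan(1.8736) = 61.91°

62°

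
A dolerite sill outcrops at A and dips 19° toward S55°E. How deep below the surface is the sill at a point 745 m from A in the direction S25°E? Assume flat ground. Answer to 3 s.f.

The hole lies 30° from the dip direction, so the down-dip offset is 745 × cos 30° = 645.19 m.
Depth = down-dip offset × tan(dip) = 645.19 × tan 19° = 645.19 × 0.3443
Depth = 222.16 m

222 m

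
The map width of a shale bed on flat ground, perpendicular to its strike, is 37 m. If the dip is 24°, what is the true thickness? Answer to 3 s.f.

True thickness t = w · sin(dip) = 37 × sin 24°
t = 37 × 0.4067 = 15.049 m

15.0 m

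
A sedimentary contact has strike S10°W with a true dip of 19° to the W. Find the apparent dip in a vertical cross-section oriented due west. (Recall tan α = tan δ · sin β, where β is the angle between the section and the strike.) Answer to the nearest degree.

Angle between strike (S10°W) and section (due west): β = 80°.
tan α = tan 19° × sin 80° = 0.3443 × 0.9848 = 0.3391
α = arctan(0.3391) = 18.73°

19°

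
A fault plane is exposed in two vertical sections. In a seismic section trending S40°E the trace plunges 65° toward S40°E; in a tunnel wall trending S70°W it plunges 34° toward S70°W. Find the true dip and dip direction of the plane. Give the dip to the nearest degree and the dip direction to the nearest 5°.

Represent each trace as a vector plunging at its apparent dip toward its trend (east-north-up frame): v₁ = (0.272, -0.324, -0.906), v₂ = (-0.779, -0.284, -0.559).
n = v₁ × v₂ = (0.076, -0.858, 0.329) (taken with n_z > 0).
tan δ = √(n_x²+n_y²)/n_z = 0.861/0.329, so δ = 69.1°.
Dip direction = atan2(0.076, -0.858) = 175° (azimuth of n's horizontal projection).

true dip 69°, dip direction 175°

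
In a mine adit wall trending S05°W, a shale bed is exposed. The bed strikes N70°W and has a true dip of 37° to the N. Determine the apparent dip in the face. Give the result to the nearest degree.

The strike is N70°W and the section trends S05°W; the acute angle between them is β = 75°.
tan(apparent dip) = tan 37° · sin 75° = 0.7279
apparent dip = arctan 0.7279 = 36.05°

36°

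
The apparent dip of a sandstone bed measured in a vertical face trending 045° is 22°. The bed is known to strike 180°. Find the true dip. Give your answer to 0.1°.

β = acute angle between strike 180° and section 045° = 45°.
tan(true dip) = tan 22° / sin 45° = 0.5714
δ = arctan(0.5714) = 29.74°

29.7°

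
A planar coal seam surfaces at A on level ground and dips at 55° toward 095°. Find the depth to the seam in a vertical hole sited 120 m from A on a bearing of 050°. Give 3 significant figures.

The hole lies 45° from the dip direction, so the down-dip offset is 120 × cos 45° = 84.85 m.
Depth = down-dip offset × tan(dip) = 84.85 × tan 55° = 84.85 × 1.4281
Depth = 121.18 m

121 m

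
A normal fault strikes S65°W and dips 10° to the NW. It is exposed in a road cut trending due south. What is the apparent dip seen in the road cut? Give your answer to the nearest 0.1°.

The section lies 65° from the strike.
tan(apparent dip) = tan 10° · sin 65° = 0.1598
α = arctan(0.1598) = 9.08°

9.1°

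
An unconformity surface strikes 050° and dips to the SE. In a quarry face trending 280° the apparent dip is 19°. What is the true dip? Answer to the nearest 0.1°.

The section is 50° from the strike.
tan δ = tan α / sin β = tan 19° / sin 50° = 0.3443 / 0.7660 = 0.4495
true dip = arctan 0.4495 = 24.20°

24.2°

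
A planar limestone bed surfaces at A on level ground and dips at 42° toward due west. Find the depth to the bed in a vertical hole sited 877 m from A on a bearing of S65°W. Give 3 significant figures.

The hole lies 25° from the dip direction, so the down-dip offset is 877 × cos 25° = 794.83 m.
Depth = down-dip offset × tan(dip) = 794.83 × tan 42° = 794.83 × 0.9004
Depth = 715.67 m

716 m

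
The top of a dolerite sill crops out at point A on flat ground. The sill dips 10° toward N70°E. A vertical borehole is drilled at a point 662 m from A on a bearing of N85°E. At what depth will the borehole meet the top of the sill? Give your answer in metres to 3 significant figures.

The hole lies 15° from the dip direction, so the down-dip offset is 662 × cos 15° = 639.44 m.
Depth = down-dip offset × tan(dip) = 639.44 × tan 10° = 639.44 × 0.1763
Depth = 112.75 m

113 m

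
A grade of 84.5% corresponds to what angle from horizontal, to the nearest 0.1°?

40.2°

tan θ = 84.5/100 = 0.8450
θ = arctan(0.8450) = 40.20°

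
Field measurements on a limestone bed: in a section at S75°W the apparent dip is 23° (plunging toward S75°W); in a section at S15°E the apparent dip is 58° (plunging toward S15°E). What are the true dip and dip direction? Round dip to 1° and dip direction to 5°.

The two traces are lines in the plane: v₁ = (sin 255°·cos 23°, cos 255°·cos 23°, −sin 23°), v₂ = (sin 165°·cos 58°, cos 165°·cos 58°, −sin 58°).
n = v₁ × v₂ = (0.002, -0.808, 0.488) (taken with n_z > 0).
Dip δ = arctan(|n_h|/n_z) = arctan(0.808/0.488) = 58.9°.
Dip direction = atan2(0.002, -0.808) = 180° (azimuth of n's horizontal projection).

true dip 59°, dip direction 180°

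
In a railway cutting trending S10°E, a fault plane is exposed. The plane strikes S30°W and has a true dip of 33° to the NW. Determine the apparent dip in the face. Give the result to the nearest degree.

23°

Angle between strike (S30°W) and section (S10°E): β = 40°.
tan α = tan 33° × sin 40° = 0.6494 × 0.6428 = 0.4174
apparent dip = arctan 0.4174 = 22.66°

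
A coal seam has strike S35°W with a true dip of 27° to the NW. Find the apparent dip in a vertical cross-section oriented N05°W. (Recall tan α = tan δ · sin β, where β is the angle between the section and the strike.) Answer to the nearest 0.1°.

Angle between strike (S35°W) and section (N05°W): β = 40°.
tan α = tan 27° × sin 40° = 0.5095 × 0.6428 = 0.3275
apparent dip = arctan 0.3275 = 18.13°

18.1°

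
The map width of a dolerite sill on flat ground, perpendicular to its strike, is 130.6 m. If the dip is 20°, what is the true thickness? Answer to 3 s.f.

True thickness t = w · sin(dip) = 130.6 × sin 20°
t = 130.6 × 0.3420 = 44.668 m

44.7 m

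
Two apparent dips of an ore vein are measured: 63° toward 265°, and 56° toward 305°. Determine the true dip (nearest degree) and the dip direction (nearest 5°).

Each apparent-dip line lies in the plane. As unit vectors (x east, y north, z up), v₁ plunges 63°→265° and v₂ plunges 56°→305°.
Cross product v₁ × v₂ gives the pole to the plane: n ∝ (-0.319, -0.033, 0.163).
True dip = arccos(n_z / |n|) = arccos(0.4539) = 63.0°.
The horizontal component of n points toward azimuth atan2(n_x, n_y) = 264°, the dip direction.

true dip 63°, dip direction 265°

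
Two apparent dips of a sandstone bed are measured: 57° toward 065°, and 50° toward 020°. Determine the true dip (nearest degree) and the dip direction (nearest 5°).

true dip 57°, dip direction 060°

Each apparent-dip line lies in the plane. As unit vectors (x east, y north, z up), v₁ plunges 57°→065° and v₂ plunges 50°→020°.
n = v₁ × v₂ = (0.330, 0.194, 0.248) (taken with n_z > 0).
tan δ = √(n_x²+n_y²)/n_z = 0.383/0.248, so δ = 57.1°.
Dip direction = atan2(0.330, 0.194) = 60° (azimuth of n's horizontal projection).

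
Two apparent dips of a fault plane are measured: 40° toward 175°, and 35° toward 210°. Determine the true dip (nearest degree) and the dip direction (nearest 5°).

Represent each trace as a vector plunging at its apparent dip toward its trend (east-north-up frame): v₁ = (0.067, -0.763, -0.643), v₂ = (-0.410, -0.709, -0.574).
n = v₁ × v₂ = (0.018, -0.302, 0.360) (taken with n_z > 0).
Dip δ = arctan(|n_h|/n_z) = arctan(0.302/0.360) = 40.0°.
The horizontal component of n points toward azimuth atan2(n_x, n_y) = 177°, the dip direction.

true dip 40°, dip direction 175°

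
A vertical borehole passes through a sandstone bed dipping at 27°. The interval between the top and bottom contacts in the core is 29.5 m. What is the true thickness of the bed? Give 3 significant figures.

26.3 m

True thickness t = h · cos(dip) = 29.5 × cos 27°
t = 29.5 × 0.8910 = 26.285 m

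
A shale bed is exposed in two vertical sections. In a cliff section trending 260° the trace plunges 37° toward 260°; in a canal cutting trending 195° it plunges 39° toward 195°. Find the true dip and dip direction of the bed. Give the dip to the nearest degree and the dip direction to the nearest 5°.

true dip 43°, dip direction 225°

Represent each trace as a vector plunging at its apparent dip toward its trend (east-north-up frame): v₁ = (-0.787, -0.139, -0.602), v₂ = (-0.201, -0.751, -0.629).
The plane normal is n = v₁ × v₂ ∝ (-0.364, -0.374, 0.563).
tan δ = √(n_x²+n_y²)/n_z = 0.522/0.563, so δ = 42.9°.
Dip direction = azimuth of (n_x, n_y) = atan2(-0.364, -0.374) = 224°.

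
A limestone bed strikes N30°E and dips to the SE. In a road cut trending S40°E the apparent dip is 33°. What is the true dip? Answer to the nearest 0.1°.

β = acute angle between strike N30°E and section S40°E = 70°.
tan δ = tan α / sin β = tan 33° / sin 70° = 0.6494 / 0.9397 = 0.6911
δ = arctan(0.6911) = 34.65°

34.6°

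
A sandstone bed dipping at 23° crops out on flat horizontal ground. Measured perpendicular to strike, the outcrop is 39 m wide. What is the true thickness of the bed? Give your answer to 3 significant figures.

True thickness t = w · sin(dip) = 39 × sin 23°
t = 39 × 0.3907 = 15.239 m

15.2 m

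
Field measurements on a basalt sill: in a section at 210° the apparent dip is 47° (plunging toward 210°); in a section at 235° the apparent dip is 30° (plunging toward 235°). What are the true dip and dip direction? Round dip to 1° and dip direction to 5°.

Represent each trace as a vector plunging at its apparent dip toward its trend (east-north-up frame): v₁ = (-0.341, -0.591, -0.731), v₂ = (-0.709, -0.497, -0.500).
Cross product v₁ × v₂ gives the pole to the plane: n ∝ (0.068, -0.348, 0.250).
True dip = arccos(n_z / |n|) = arccos(0.5753) = 54.9°.
Dip direction = atan2(0.068, -0.348) = 169° (azimuth of n's horizontal projection).

true dip 55°, dip direction 170°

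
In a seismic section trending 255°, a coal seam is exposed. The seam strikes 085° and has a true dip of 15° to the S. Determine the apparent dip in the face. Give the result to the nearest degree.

3°

Angle between strike (085°) and section (255°): β = 10°.
tan α = tan 15° × sin 10° = 0.2679 × 0.1736 = 0.0465
α = arctan(0.0465) = 2.66°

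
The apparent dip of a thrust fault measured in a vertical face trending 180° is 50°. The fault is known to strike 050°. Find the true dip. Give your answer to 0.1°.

The section is 50° from the strike.
tan(true dip) = tan 50° / sin 50° = 1.5557
δ = arctan(1.5557) = 57.27°

57.3°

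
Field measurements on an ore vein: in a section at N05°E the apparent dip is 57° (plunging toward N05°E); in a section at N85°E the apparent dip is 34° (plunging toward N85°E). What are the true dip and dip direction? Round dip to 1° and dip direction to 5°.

The two traces are lines in the plane: v₁ = (sin 5°·cos 57°, cos 5°·cos 57°, −sin 57°), v₂ = (sin 85°·cos 34°, cos 85°·cos 34°, −sin 34°).
Cross product v₁ × v₂ gives the pole to the plane: n ∝ (0.243, 0.666, 0.445).
Dip δ = arctan(|n_h|/n_z) = arctan(0.709/0.445) = 57.9°.
Dip direction = azimuth of (n_x, n_y) = atan2(0.243, 0.666) = 20°.

true dip 58°, dip direction 020°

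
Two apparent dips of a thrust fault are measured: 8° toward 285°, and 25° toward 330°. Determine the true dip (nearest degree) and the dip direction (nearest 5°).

Represent each trace as a vector plunging at its apparent dip toward its trend (east-north-up frame): v₁ = (-0.957, 0.256, -0.139), v₂ = (-0.453, 0.785, -0.423).
The plane normal is n = v₁ × v₂ ∝ (-0.001, 0.341, 0.635).
True dip = arccos(n_z / |n|) = arccos(0.8808) = 28.3°.
Dip direction = azimuth of (n_x, n_y) = atan2(-0.001, 0.341) = 360°.

true dip 28°, dip direction 000°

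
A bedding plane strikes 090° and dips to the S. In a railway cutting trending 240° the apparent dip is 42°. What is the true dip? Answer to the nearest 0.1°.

61.0°

The section is 30° from the strike.
tan(true dip) = tan 42° / sin 30° = 1.8008
true dip = arctan 1.8008 = 60.96°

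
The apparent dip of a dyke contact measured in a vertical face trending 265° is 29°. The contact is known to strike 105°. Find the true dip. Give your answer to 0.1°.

58.3°

β = acute angle between strike 105° and section 265° = 20°.
tan δ = tan α / sin β = tan 29° / sin 20° = 0.5543 / 0.3420 = 1.6207
δ = arctan(1.6207) = 58.32°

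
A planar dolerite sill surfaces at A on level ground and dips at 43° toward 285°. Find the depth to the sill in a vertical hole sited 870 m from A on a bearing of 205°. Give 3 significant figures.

141 m

The hole lies 80° from the dip direction, so the down-dip offset is 870 × cos 80° = 151.07 m.
Depth = down-dip offset × tan(dip) = 151.07 × tan 43° = 151.07 × 0.9325
Depth = 140.88 m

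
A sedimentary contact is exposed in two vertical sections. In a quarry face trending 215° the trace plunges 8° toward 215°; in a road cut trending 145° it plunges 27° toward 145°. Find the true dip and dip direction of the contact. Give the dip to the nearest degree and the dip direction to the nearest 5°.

Each apparent-dip line lies in the plane. As unit vectors (x east, y north, z up), v₁ plunges 8°→215° and v₂ plunges 27°→145°.
Cross product v₁ × v₂ gives the pole to the plane: n ∝ (0.267, -0.329, 0.829).
Dip δ = arctan(|n_h|/n_z) = arctan(0.424/0.829) = 27.1°.
Dip direction = azimuth of (n_x, n_y) = atan2(0.267, -0.329) = 141°.

true dip 27°, dip direction 140°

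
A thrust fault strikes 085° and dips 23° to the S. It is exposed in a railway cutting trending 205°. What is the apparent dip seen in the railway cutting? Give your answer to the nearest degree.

20°

Angle between strike (085°) and section (205°): β = 60°.
tan α = tan 23° × sin 60° = 0.4245 × 0.8660 = 0.3676
apparent dip = arctan 0.3676 = 20.18°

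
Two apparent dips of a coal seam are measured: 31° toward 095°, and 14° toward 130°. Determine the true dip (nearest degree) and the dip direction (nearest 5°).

true dip 36°, dip direction 060°

The two traces are lines in the plane: v₁ = (sin 95°·cos 31°, cos 95°·cos 31°, −sin 31°), v₂ = (sin 130°·cos 14°, cos 130°·cos 14°, −sin 14°).
Cross product v₁ × v₂ gives the pole to the plane: n ∝ (0.303, 0.176, 0.477).
Dip δ = arctan(|n_h|/n_z) = arctan(0.351/0.477) = 36.3°.
Dip direction = atan2(0.303, 0.176) = 60° (azimuth of n's horizontal projection).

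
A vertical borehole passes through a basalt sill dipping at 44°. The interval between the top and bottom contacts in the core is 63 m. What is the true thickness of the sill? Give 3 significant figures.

True thickness t = h · cos(dip) = 63 × cos 44°
t = 63 × 0.7193 = 45.318 m

45.3 m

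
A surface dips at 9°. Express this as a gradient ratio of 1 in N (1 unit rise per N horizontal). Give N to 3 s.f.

1 : N means tan θ = 1/N, so N = 1/tan 9° = 1/0.1584

1 in 6.31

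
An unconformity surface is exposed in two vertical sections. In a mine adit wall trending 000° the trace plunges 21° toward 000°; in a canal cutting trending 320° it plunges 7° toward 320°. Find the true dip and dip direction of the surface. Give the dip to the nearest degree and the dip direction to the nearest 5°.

true dip 25°, dip direction 035°

Represent each trace as a vector plunging at its apparent dip toward its trend (east-north-up frame): v₁ = (0.000, 0.934, -0.358), v₂ = (-0.638, 0.760, -0.122).
n = v₁ × v₂ = (0.159, 0.229, 0.596) (taken with n_z > 0).
tan δ = √(n_x²+n_y²)/n_z = 0.278/0.596, so δ = 25.0°.
The horizontal component of n points toward azimuth atan2(n_x, n_y) = 35°, the dip direction.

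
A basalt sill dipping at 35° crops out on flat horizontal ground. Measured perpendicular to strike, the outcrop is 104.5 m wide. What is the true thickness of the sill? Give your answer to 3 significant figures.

59.9 m

True thickness t = w · sin(dip) = 104.5 × sin 35°
t = 104.5 × 0.5736 = 59.939 m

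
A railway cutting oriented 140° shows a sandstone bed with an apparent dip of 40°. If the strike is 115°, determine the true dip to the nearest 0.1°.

β = acute angle between strike 115° and section 140° = 25°.
tan(true dip) = tan 40° / sin 25° = 1.9855
true dip = arctan 1.9855 = 63.27°

63.3°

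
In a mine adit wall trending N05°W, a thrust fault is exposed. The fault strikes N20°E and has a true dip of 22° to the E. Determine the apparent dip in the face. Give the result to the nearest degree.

10°

Angle between strike (N20°E) and section (N05°W): β = 25°.
tan α = tan 22° × sin 25° = 0.4040 × 0.4226 = 0.1707
apparent dip = arctan 0.1707 = 9.69°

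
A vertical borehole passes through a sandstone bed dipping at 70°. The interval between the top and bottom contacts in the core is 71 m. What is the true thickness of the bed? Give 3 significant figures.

24.3 m

True thickness t = h · cos(dip) = 71 × cos 70°
t = 71 × 0.3420 = 24.283 m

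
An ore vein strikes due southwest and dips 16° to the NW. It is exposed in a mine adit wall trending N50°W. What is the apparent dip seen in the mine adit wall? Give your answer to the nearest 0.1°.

15.9°

Angle between strike (due southwest) and section (N50°W): β = 85°.
tan α = tan 16° × sin 85° = 0.2867 × 0.9962 = 0.2857
α = arctan(0.2857) = 15.94°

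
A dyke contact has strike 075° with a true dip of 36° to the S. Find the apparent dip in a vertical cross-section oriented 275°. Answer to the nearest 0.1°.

Angle between strike (075°) and section (275°): β = 20°.
tan(apparent dip) = tan 36° · sin 20° = 0.2485
apparent dip = arctan 0.2485 = 13.95°

14.0°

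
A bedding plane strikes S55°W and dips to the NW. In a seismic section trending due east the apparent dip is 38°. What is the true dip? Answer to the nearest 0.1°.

β = acute angle between strike S55°W and section due east = 35°.
tan δ = tan α / sin β = tan 38° / sin 35° = 0.7813 / 0.5736 = 1.3621
δ = arctan(1.3621) = 53.72°

53.7°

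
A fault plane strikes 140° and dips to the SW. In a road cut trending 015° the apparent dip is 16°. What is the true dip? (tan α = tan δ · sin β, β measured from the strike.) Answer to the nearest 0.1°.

The section is 55° from the strike.
tan δ = tan α / sin β = tan 16° / sin 55° = 0.2867 / 0.8192 = 0.3501
true dip = arctan 0.3501 = 19.29°

19.3°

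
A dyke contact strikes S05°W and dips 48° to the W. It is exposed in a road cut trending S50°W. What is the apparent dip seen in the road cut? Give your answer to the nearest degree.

38°

The section lies 45° from the strike.
tan(apparent dip) = tan 48° · sin 45° = 0.7853
apparent dip = arctan 0.7853 = 38.14°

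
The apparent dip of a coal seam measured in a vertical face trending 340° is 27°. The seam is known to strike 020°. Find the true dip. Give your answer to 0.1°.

38.4°

β = acute angle between strike 020° and section 340° = 40°.
tan δ = tan α / sin β = tan 27° / sin 40° = 0.5095 / 0.6428 = 0.7927
δ = arctan(0.7927) = 38.40°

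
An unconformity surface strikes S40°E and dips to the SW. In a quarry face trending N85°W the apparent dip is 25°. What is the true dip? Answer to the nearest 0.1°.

33.4°

β = acute angle between strike S40°E and section N85°W = 45°.
tan δ = tan α / sin β = tan 25° / sin 45° = 0.4663 / 0.7071 = 0.6595
δ = arctan(0.6595) = 33.40°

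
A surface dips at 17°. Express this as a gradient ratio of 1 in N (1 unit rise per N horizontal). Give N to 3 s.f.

1 in 3.27

1 : N means tan θ = 1/N, so N = 1/tan 17° = 1/0.3057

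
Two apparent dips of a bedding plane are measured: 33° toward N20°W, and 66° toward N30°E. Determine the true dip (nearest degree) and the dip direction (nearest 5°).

true dip 68°, dip direction 055°

Represent each trace as a vector plunging at its apparent dip toward its trend (east-north-up frame): v₁ = (-0.287, 0.788, -0.545), v₂ = (0.203, 0.352, -0.914).
n = v₁ × v₂ = (0.528, 0.373, 0.261) (taken with n_z > 0).
Dip δ = arctan(|n_h|/n_z) = arctan(0.646/0.261) = 68.0°.
Dip direction = azimuth of (n_x, n_y) = atan2(0.528, 0.373) = 55°.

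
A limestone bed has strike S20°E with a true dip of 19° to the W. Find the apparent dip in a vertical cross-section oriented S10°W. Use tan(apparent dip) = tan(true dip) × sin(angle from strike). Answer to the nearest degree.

10°

The strike is S20°E and the section trends S10°W; the acute angle between them is β = 30°.
tan α = tan 19° × sin 30° = 0.3443 × 0.5000 = 0.1722
apparent dip = arctan 0.1722 = 9.77°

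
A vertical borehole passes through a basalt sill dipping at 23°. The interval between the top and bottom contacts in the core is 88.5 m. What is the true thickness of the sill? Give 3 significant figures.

True thickness t = h · cos(dip) = 88.5 × cos 23°
t = 88.5 × 0.9205 = 81.465 m

81.5 m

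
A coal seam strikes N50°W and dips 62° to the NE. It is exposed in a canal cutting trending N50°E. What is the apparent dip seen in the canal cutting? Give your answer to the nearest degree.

Angle between strike (N50°W) and section (N50°E): β = 80°.
tan α = tan 62° × sin 80° = 1.8807 × 0.9848 = 1.8522
α = arctan(1.8522) = 61.63°

62°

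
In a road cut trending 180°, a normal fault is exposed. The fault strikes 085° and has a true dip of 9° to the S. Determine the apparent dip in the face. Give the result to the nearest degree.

Angle between strike (085°) and section (180°): β = 85°.
tan α = tan 9° × sin 85° = 0.1584 × 0.9962 = 0.1578
apparent dip = arctan 0.1578 = 8.97°

9°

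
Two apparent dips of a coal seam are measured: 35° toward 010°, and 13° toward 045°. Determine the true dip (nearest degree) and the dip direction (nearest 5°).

true dip 43°, dip direction 330°

Represent each trace as a vector plunging at its apparent dip toward its trend (east-north-up frame): v₁ = (0.142, 0.807, -0.574), v₂ = (0.689, 0.689, -0.225).
n = v₁ × v₂ = (-0.214, 0.363, 0.458) (taken with n_z > 0).
tan δ = √(n_x²+n_y²)/n_z = 0.421/0.458, so δ = 42.6°.
The horizontal component of n points toward azimuth atan2(n_x, n_y) = 330°, the dip direction.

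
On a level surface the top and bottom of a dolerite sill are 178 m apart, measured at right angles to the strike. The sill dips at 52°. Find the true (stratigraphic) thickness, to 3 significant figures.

True thickness t = w · sin(dip) = 178 × sin 52°
t = 178 × 0.7880 = 140.266 m

140 m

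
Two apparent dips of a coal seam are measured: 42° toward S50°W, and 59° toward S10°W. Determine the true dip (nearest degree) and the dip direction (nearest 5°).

Each apparent-dip line lies in the plane. As unit vectors (x east, y north, z up), v₁ plunges 42°→S50°W and v₂ plunges 59°→S10°W.
n = v₁ × v₂ = (0.070, -0.428, 0.246) (taken with n_z > 0).
Dip δ = arctan(|n_h|/n_z) = arctan(0.434/0.246) = 60.4°.
Dip direction = azimuth of (n_x, n_y) = atan2(0.070, -0.428) = 171°.

true dip 60°, dip direction 170°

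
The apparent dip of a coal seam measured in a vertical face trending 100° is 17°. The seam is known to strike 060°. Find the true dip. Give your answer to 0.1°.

25.4°

β = acute angle between strike 060° and section 100° = 40°.
tan δ = tan α / sin β = tan 17° / sin 40° = 0.3057 / 0.6428 = 0.4756
δ = arctan(0.4756) = 25.44°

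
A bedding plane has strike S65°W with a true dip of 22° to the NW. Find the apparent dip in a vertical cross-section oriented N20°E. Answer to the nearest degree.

16°

The section lies 45° from the strike.
tan α = tan 22° × sin 45° = 0.4040 × 0.7071 = 0.2857
apparent dip = arctan 0.2857 = 15.94°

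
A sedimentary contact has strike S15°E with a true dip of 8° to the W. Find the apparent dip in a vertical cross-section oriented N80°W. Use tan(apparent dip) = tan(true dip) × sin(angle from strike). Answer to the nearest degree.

The strike is S15°E and the section trends N80°W; the acute angle between them is β = 65°.
tan(apparent dip) = tan 8° · sin 65° = 0.1274
α = arctan(0.1274) = 7.26°

7°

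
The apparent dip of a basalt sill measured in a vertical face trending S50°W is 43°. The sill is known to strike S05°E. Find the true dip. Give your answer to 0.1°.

48.7°

The section is 55° from the strike.
tan(true dip) = tan 43° / sin 55° = 1.1384
δ = arctan(1.1384) = 48.70°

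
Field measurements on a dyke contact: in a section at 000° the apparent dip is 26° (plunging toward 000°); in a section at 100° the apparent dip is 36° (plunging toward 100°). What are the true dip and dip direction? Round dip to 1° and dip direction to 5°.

The two traces are lines in the plane: v₁ = (sin 0°·cos 26°, cos 0°·cos 26°, −sin 26°), v₂ = (sin 100°·cos 36°, cos 100°·cos 36°, −sin 36°).
The plane normal is n = v₁ × v₂ ∝ (0.590, 0.349, 0.716).
tan δ = √(n_x²+n_y²)/n_z = 0.686/0.716, so δ = 43.8°.
Dip direction = atan2(0.590, 0.349) = 59° (azimuth of n's horizontal projection).

true dip 44°, dip direction 060°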